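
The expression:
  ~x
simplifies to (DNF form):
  ~x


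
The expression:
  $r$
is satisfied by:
  {r: True}


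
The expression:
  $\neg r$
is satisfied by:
  {r: False}


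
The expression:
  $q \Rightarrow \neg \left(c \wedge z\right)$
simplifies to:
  $\neg c \vee \neg q \vee \neg z$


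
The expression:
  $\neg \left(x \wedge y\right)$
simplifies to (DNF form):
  $\neg x \vee \neg y$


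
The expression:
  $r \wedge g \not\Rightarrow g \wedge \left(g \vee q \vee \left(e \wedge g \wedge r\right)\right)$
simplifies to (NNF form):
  $\text{False}$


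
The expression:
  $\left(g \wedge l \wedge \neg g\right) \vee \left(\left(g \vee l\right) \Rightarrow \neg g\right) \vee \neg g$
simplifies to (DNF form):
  $\neg g$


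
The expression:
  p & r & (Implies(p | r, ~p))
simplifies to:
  False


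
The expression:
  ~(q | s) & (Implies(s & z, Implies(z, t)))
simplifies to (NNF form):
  ~q & ~s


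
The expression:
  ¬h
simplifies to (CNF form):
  ¬h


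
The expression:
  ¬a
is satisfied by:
  {a: False}


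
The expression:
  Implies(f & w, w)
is always true.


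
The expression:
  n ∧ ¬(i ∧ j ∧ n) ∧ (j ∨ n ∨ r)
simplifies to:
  n ∧ (¬i ∨ ¬j)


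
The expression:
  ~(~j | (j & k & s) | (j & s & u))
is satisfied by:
  {j: True, u: False, s: False, k: False}
  {j: True, k: True, u: False, s: False}
  {j: True, u: True, s: False, k: False}
  {j: True, k: True, u: True, s: False}
  {j: True, s: True, u: False, k: False}


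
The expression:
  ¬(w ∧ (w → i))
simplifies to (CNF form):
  ¬i ∨ ¬w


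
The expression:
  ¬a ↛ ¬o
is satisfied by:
  {o: True, a: False}


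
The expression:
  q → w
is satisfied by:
  {w: True, q: False}
  {q: False, w: False}
  {q: True, w: True}


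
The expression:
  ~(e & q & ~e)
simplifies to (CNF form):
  True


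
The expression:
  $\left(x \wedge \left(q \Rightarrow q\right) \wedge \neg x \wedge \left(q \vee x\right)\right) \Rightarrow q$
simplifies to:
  $\text{True}$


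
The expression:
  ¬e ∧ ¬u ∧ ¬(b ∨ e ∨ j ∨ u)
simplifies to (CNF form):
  ¬b ∧ ¬e ∧ ¬j ∧ ¬u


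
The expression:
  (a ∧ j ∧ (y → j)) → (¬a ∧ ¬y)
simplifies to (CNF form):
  ¬a ∨ ¬j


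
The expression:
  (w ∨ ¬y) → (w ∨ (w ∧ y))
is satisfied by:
  {y: True, w: True}
  {y: True, w: False}
  {w: True, y: False}


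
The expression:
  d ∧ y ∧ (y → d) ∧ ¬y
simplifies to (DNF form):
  False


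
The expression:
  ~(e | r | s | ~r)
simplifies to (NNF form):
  False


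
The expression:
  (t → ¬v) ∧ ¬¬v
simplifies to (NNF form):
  v ∧ ¬t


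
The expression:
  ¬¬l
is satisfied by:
  {l: True}


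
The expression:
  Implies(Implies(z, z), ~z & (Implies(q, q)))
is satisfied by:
  {z: False}


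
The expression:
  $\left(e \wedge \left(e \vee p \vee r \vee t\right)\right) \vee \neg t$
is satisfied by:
  {e: True, t: False}
  {t: False, e: False}
  {t: True, e: True}


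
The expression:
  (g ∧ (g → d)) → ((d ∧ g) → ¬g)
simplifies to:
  ¬d ∨ ¬g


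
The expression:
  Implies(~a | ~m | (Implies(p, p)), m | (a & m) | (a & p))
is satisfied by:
  {a: True, m: True, p: True}
  {a: True, m: True, p: False}
  {m: True, p: True, a: False}
  {m: True, p: False, a: False}
  {a: True, p: True, m: False}


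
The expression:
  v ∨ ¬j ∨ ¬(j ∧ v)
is always true.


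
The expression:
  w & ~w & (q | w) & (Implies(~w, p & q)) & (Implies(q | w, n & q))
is never true.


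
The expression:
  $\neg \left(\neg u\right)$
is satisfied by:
  {u: True}


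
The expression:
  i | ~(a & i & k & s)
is always true.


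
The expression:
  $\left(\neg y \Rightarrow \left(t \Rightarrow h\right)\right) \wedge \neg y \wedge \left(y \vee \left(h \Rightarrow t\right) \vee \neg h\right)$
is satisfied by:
  {y: False, h: False, t: False}
  {t: True, h: True, y: False}


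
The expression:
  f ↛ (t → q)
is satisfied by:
  {t: True, f: True, q: False}


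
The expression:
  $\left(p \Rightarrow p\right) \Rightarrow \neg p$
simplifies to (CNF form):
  $\neg p$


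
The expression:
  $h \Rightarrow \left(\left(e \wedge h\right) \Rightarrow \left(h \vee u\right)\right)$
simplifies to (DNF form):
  $\text{True}$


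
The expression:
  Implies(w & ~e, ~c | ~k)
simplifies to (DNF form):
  e | ~c | ~k | ~w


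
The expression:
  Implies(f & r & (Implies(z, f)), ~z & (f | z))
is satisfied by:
  {z: False, r: False, f: False}
  {f: True, z: False, r: False}
  {r: True, z: False, f: False}
  {f: True, r: True, z: False}
  {z: True, f: False, r: False}
  {f: True, z: True, r: False}
  {r: True, z: True, f: False}


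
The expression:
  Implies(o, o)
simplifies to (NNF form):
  True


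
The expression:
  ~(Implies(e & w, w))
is never true.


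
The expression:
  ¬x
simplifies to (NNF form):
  ¬x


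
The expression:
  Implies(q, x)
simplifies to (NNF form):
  x | ~q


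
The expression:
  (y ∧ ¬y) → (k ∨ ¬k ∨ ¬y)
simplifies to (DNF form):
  True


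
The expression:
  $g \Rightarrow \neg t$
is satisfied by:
  {g: False, t: False}
  {t: True, g: False}
  {g: True, t: False}


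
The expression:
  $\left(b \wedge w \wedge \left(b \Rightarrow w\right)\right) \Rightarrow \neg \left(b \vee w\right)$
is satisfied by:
  {w: False, b: False}
  {b: True, w: False}
  {w: True, b: False}


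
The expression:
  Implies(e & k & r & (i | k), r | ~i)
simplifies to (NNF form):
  True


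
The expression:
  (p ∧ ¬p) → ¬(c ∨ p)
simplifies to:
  True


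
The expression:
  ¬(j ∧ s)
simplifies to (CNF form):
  ¬j ∨ ¬s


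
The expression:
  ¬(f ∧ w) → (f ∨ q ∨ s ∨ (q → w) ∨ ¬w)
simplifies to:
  True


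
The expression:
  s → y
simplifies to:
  y ∨ ¬s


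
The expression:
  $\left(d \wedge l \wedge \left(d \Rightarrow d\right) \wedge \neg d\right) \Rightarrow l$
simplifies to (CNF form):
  $\text{True}$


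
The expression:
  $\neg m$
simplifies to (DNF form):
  $\neg m$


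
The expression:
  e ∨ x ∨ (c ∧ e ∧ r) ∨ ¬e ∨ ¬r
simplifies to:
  True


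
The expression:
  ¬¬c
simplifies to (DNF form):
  c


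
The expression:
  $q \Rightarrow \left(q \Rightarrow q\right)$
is always true.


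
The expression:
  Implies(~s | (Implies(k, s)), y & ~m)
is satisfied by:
  {y: True, m: False}


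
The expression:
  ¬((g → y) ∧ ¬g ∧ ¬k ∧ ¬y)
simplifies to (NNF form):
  g ∨ k ∨ y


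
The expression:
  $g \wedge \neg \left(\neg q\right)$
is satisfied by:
  {g: True, q: True}


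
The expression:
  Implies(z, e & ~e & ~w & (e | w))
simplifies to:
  ~z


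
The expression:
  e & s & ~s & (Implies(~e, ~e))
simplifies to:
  False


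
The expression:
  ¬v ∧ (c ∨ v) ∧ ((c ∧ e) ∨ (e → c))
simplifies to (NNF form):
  c ∧ ¬v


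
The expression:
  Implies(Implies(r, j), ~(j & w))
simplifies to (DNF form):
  ~j | ~w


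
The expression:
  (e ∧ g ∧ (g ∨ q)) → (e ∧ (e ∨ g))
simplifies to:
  True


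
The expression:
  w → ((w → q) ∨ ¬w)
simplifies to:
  q ∨ ¬w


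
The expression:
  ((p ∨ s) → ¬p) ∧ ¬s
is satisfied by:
  {p: False, s: False}


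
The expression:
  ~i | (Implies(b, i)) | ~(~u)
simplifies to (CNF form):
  True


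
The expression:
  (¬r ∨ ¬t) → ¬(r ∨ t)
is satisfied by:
  {t: False, r: False}
  {r: True, t: True}


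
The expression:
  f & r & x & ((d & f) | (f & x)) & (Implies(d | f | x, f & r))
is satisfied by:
  {r: True, x: True, f: True}


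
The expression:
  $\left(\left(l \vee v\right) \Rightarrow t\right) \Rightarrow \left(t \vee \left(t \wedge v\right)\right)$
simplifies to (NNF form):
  $l \vee t \vee v$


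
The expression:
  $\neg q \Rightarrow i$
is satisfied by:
  {i: True, q: True}
  {i: True, q: False}
  {q: True, i: False}


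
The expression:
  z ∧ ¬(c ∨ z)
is never true.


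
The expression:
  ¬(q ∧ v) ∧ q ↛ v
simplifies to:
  q ∧ ¬v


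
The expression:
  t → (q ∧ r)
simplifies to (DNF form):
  (q ∧ r) ∨ ¬t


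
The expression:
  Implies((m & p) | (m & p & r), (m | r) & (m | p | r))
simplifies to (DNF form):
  True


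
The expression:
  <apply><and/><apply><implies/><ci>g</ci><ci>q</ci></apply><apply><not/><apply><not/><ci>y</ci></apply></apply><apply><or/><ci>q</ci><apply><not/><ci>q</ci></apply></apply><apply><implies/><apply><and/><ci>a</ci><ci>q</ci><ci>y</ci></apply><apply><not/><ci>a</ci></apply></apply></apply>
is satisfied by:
  {y: True, a: False, g: False, q: False}
  {q: True, y: True, a: False, g: False}
  {q: True, g: True, y: True, a: False}
  {a: True, y: True, g: False, q: False}


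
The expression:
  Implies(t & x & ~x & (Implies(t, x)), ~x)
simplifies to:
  True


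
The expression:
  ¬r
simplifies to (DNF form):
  ¬r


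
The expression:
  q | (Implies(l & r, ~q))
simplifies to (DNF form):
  True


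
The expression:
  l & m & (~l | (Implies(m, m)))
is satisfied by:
  {m: True, l: True}


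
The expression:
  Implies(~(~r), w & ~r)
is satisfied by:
  {r: False}


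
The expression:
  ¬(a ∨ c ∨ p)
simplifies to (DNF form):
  ¬a ∧ ¬c ∧ ¬p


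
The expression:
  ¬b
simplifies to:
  ¬b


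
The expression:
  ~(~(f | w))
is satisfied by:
  {w: True, f: True}
  {w: True, f: False}
  {f: True, w: False}


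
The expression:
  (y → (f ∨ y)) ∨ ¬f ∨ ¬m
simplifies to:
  True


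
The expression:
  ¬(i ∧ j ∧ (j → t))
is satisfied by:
  {t: False, i: False, j: False}
  {j: True, t: False, i: False}
  {i: True, t: False, j: False}
  {j: True, i: True, t: False}
  {t: True, j: False, i: False}
  {j: True, t: True, i: False}
  {i: True, t: True, j: False}


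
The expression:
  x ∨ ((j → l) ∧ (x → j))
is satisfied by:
  {x: True, l: True, j: False}
  {x: True, l: False, j: False}
  {l: True, x: False, j: False}
  {x: False, l: False, j: False}
  {j: True, x: True, l: True}
  {j: True, x: True, l: False}
  {j: True, l: True, x: False}


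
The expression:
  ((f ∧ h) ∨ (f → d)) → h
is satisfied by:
  {h: True, f: True, d: False}
  {h: True, f: False, d: False}
  {d: True, h: True, f: True}
  {d: True, h: True, f: False}
  {f: True, d: False, h: False}


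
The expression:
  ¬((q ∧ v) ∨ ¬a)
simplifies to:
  a ∧ (¬q ∨ ¬v)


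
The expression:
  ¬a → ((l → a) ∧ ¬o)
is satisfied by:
  {a: True, l: False, o: False}
  {a: True, o: True, l: False}
  {a: True, l: True, o: False}
  {a: True, o: True, l: True}
  {o: False, l: False, a: False}


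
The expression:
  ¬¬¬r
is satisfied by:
  {r: False}


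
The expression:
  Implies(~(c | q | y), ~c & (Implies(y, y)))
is always true.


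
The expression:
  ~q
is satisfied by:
  {q: False}


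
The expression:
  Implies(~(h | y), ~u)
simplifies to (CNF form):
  h | y | ~u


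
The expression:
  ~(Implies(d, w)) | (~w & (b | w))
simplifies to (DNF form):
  (b & ~w) | (d & ~w)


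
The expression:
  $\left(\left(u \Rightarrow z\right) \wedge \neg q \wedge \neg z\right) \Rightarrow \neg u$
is always true.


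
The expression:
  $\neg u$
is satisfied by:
  {u: False}


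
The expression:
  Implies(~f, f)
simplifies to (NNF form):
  f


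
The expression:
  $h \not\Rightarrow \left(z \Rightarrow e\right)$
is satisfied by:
  {h: True, z: True, e: False}


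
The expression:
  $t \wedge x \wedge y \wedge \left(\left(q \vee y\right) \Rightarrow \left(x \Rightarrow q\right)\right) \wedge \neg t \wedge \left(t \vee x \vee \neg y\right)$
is never true.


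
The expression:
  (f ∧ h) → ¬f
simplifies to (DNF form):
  ¬f ∨ ¬h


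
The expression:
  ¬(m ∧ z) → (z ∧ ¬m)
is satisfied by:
  {z: True}


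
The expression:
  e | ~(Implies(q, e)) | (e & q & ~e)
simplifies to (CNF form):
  e | q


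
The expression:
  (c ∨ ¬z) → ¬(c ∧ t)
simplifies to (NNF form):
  ¬c ∨ ¬t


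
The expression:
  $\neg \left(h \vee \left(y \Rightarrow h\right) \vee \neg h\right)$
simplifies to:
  $\text{False}$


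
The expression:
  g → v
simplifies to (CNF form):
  v ∨ ¬g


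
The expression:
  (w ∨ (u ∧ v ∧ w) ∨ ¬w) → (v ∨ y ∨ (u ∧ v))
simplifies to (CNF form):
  v ∨ y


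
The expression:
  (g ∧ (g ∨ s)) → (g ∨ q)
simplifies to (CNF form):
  True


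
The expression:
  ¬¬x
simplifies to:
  x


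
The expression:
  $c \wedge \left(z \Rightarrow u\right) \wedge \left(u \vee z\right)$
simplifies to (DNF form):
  $c \wedge u$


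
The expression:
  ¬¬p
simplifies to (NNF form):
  p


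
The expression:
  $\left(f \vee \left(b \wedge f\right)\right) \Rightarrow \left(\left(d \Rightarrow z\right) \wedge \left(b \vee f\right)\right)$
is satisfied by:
  {z: True, d: False, f: False}
  {z: False, d: False, f: False}
  {f: True, z: True, d: False}
  {f: True, z: False, d: False}
  {d: True, z: True, f: False}
  {d: True, z: False, f: False}
  {d: True, f: True, z: True}


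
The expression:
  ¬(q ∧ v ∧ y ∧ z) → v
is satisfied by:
  {v: True}


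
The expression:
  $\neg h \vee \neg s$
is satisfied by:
  {s: False, h: False}
  {h: True, s: False}
  {s: True, h: False}


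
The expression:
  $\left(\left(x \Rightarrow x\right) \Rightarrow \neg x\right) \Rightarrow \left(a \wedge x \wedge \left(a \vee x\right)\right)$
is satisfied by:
  {x: True}


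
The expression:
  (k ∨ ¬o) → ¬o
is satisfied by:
  {k: False, o: False}
  {o: True, k: False}
  {k: True, o: False}


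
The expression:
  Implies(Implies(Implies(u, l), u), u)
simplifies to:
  True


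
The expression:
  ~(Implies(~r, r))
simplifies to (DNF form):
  ~r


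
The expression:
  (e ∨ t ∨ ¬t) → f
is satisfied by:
  {f: True}


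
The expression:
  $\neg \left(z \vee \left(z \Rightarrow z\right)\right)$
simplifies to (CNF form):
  $\text{False}$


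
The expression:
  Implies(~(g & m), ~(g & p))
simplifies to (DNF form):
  m | ~g | ~p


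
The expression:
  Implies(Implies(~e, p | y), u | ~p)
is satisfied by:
  {u: True, p: False}
  {p: False, u: False}
  {p: True, u: True}


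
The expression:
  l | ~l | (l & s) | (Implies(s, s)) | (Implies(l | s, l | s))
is always true.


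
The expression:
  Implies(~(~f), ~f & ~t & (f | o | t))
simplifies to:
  ~f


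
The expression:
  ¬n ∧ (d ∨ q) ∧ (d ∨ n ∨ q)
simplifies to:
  ¬n ∧ (d ∨ q)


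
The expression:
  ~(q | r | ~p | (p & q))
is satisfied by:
  {p: True, q: False, r: False}


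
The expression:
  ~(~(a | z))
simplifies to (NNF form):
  a | z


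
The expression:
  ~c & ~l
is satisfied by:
  {l: False, c: False}


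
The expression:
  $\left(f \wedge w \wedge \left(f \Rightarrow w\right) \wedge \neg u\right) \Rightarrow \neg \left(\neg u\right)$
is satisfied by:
  {u: True, w: False, f: False}
  {w: False, f: False, u: False}
  {f: True, u: True, w: False}
  {f: True, w: False, u: False}
  {u: True, w: True, f: False}
  {w: True, u: False, f: False}
  {f: True, w: True, u: True}


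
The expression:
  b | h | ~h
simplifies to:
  True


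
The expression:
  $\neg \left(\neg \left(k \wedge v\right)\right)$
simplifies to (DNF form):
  $k \wedge v$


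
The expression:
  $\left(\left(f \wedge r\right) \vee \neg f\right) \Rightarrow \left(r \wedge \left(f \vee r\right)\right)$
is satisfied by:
  {r: True, f: True}
  {r: True, f: False}
  {f: True, r: False}


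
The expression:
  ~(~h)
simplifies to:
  h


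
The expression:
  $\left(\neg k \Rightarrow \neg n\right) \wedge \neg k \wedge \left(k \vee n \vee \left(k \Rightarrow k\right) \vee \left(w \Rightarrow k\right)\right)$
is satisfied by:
  {n: False, k: False}


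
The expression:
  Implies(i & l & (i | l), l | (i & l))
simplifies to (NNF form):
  True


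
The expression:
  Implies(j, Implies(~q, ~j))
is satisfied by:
  {q: True, j: False}
  {j: False, q: False}
  {j: True, q: True}


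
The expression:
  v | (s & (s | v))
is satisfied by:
  {v: True, s: True}
  {v: True, s: False}
  {s: True, v: False}


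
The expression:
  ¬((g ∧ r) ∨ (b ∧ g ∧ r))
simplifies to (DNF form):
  ¬g ∨ ¬r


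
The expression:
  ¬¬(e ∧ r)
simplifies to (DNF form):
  e ∧ r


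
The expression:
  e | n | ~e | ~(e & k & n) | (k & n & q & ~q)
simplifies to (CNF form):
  True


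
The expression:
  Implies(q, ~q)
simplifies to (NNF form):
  ~q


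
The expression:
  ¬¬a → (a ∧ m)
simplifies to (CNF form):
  m ∨ ¬a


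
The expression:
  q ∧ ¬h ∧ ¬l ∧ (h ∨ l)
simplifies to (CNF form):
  False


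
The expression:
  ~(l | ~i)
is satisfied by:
  {i: True, l: False}


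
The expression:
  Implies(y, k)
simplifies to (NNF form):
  k | ~y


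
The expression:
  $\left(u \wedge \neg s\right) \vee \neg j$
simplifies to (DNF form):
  $\left(u \wedge \neg s\right) \vee \neg j$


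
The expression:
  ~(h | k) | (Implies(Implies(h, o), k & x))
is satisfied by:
  {x: True, o: False, k: False, h: False}
  {x: False, o: False, k: False, h: False}
  {h: True, x: True, o: False, k: False}
  {h: True, x: False, o: False, k: False}
  {x: True, k: True, h: False, o: False}
  {h: True, k: True, x: True, o: False}
  {h: True, k: True, x: False, o: False}
  {x: True, o: True, h: False, k: False}
  {o: True, h: False, k: False, x: False}
  {x: True, k: True, o: True, h: False}
  {h: True, x: True, k: True, o: True}


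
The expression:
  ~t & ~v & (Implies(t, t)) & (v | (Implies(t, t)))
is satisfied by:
  {v: False, t: False}


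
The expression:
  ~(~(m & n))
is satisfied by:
  {m: True, n: True}


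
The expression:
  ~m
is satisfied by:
  {m: False}


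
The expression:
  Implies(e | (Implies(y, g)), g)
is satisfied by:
  {y: True, g: True, e: False}
  {g: True, e: False, y: False}
  {y: True, g: True, e: True}
  {g: True, e: True, y: False}
  {y: True, e: False, g: False}


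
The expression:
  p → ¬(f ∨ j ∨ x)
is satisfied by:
  {f: False, x: False, p: False, j: False}
  {j: True, f: False, x: False, p: False}
  {x: True, j: False, f: False, p: False}
  {j: True, x: True, f: False, p: False}
  {f: True, j: False, x: False, p: False}
  {j: True, f: True, x: False, p: False}
  {x: True, f: True, j: False, p: False}
  {j: True, x: True, f: True, p: False}
  {p: True, j: False, f: False, x: False}


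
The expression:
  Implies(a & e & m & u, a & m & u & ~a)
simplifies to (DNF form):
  ~a | ~e | ~m | ~u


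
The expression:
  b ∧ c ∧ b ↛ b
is never true.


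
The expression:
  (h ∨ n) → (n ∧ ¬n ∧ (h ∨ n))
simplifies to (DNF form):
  ¬h ∧ ¬n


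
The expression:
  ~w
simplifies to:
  ~w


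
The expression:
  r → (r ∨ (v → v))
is always true.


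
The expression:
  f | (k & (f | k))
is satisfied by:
  {k: True, f: True}
  {k: True, f: False}
  {f: True, k: False}


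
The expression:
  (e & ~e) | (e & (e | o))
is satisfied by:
  {e: True}


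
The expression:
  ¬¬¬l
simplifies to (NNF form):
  ¬l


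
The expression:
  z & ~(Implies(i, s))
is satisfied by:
  {i: True, z: True, s: False}


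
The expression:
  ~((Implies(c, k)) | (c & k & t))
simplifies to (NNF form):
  c & ~k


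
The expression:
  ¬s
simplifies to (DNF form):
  ¬s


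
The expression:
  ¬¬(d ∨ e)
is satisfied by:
  {d: True, e: True}
  {d: True, e: False}
  {e: True, d: False}


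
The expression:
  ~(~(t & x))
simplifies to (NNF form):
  t & x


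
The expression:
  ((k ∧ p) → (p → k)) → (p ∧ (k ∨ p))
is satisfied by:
  {p: True}


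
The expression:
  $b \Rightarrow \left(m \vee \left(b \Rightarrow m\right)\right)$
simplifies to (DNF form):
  $m \vee \neg b$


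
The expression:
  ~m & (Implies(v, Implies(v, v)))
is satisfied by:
  {m: False}


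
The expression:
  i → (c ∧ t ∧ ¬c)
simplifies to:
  ¬i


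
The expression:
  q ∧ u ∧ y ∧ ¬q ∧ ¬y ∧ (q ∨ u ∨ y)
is never true.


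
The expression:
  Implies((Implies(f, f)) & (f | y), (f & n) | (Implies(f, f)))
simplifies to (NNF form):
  True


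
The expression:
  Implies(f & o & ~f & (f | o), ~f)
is always true.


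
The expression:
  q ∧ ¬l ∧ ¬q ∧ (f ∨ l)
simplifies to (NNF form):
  False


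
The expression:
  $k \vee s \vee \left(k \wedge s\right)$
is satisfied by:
  {k: True, s: True}
  {k: True, s: False}
  {s: True, k: False}


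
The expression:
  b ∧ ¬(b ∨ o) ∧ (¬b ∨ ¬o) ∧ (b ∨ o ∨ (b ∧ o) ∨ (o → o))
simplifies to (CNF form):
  False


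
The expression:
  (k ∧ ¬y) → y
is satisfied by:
  {y: True, k: False}
  {k: False, y: False}
  {k: True, y: True}


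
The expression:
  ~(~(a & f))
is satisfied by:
  {a: True, f: True}


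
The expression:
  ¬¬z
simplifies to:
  z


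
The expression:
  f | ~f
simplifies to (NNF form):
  True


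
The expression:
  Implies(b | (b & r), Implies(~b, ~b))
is always true.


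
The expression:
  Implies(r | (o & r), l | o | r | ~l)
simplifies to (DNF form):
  True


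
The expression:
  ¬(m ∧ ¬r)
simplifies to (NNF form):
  r ∨ ¬m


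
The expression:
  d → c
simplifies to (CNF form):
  c ∨ ¬d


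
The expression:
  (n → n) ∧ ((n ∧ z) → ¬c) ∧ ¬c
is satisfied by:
  {c: False}


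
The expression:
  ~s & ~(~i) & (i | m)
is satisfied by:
  {i: True, s: False}


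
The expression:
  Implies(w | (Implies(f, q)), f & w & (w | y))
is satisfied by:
  {w: True, f: True, q: False}
  {f: True, q: False, w: False}
  {q: True, w: True, f: True}


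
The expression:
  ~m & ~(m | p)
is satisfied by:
  {p: False, m: False}


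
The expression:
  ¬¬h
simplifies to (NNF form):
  h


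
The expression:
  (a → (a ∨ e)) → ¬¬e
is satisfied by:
  {e: True}


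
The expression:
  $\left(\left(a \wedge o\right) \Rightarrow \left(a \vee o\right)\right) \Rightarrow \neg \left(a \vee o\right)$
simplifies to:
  $\neg a \wedge \neg o$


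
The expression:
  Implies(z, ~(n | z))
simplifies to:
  ~z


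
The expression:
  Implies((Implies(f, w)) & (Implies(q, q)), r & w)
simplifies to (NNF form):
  (r & w) | (f & ~w)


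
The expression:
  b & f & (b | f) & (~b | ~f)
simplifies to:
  False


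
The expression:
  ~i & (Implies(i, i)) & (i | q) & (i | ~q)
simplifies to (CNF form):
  False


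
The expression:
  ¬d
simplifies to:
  ¬d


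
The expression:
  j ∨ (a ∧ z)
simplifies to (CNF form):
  (a ∨ j) ∧ (j ∨ z)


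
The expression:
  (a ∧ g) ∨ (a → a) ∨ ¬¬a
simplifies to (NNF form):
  True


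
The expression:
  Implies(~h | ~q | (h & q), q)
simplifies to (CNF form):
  q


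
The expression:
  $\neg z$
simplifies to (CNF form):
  $\neg z$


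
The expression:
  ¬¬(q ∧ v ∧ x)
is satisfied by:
  {x: True, q: True, v: True}


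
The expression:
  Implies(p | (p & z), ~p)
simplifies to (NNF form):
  ~p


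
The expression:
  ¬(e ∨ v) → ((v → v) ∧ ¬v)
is always true.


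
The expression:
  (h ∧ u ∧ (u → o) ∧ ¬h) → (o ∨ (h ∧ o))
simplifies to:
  True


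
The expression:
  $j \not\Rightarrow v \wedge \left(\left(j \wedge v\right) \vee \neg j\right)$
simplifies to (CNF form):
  $\text{False}$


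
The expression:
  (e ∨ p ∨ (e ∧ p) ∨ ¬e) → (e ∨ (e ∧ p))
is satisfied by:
  {e: True}


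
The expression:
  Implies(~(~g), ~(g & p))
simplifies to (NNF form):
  ~g | ~p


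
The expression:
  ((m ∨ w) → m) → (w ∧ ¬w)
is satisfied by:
  {w: True, m: False}


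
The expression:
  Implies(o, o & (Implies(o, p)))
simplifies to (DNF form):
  p | ~o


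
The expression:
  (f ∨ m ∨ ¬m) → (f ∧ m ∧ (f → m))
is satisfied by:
  {m: True, f: True}


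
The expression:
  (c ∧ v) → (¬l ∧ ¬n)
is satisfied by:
  {n: False, l: False, v: False, c: False}
  {l: True, c: False, n: False, v: False}
  {n: True, c: False, l: False, v: False}
  {l: True, n: True, c: False, v: False}
  {c: True, n: False, l: False, v: False}
  {c: True, l: True, n: False, v: False}
  {c: True, n: True, l: False, v: False}
  {c: True, l: True, n: True, v: False}
  {v: True, c: False, n: False, l: False}
  {v: True, l: True, c: False, n: False}
  {v: True, n: True, c: False, l: False}
  {v: True, l: True, n: True, c: False}
  {v: True, c: True, n: False, l: False}


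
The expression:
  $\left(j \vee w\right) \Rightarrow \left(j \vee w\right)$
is always true.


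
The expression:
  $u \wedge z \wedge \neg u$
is never true.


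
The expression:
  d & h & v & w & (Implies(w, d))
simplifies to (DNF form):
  d & h & v & w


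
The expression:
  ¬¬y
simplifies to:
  y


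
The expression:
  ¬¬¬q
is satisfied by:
  {q: False}


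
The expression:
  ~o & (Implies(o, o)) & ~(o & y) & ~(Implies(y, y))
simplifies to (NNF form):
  False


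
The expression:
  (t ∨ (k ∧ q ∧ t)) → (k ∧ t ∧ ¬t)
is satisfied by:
  {t: False}


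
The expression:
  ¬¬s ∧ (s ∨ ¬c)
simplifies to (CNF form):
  s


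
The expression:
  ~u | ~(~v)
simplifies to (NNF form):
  v | ~u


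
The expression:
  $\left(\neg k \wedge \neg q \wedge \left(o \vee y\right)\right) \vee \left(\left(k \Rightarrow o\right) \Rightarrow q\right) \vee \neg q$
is always true.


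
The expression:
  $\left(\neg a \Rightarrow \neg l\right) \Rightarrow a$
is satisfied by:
  {a: True, l: True}
  {a: True, l: False}
  {l: True, a: False}


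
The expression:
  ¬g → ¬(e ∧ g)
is always true.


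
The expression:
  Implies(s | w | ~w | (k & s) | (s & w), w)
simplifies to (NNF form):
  w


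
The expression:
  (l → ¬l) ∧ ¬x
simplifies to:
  ¬l ∧ ¬x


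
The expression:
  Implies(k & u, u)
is always true.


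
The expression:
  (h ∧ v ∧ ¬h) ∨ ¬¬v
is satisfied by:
  {v: True}


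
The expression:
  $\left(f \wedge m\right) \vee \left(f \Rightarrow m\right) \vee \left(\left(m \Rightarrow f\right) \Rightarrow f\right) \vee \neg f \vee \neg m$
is always true.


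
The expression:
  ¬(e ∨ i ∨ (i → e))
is never true.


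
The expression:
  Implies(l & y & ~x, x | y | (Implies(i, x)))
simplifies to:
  True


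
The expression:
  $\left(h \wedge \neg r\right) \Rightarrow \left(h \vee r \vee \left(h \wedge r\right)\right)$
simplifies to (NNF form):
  $\text{True}$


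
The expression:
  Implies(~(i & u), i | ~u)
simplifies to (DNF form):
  i | ~u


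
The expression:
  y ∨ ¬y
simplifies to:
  True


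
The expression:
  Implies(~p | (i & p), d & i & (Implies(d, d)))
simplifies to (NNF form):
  (d & i) | (p & ~i)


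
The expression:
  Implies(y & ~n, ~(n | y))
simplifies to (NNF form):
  n | ~y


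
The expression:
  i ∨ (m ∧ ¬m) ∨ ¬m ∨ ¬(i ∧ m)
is always true.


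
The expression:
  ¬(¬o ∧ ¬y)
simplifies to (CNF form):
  o ∨ y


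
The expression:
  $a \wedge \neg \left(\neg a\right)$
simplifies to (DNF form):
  $a$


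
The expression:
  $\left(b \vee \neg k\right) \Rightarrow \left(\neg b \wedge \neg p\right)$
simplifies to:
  $\neg b \wedge \left(k \vee \neg p\right)$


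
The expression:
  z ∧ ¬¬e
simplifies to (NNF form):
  e ∧ z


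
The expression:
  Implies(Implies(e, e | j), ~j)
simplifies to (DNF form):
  ~j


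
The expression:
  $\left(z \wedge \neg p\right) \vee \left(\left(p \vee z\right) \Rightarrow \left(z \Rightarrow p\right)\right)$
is always true.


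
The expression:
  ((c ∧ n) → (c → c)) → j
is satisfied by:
  {j: True}


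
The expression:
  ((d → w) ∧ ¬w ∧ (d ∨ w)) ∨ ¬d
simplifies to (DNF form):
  ¬d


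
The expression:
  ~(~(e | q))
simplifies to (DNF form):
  e | q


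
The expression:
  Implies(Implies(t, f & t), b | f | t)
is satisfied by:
  {b: True, t: True, f: True}
  {b: True, t: True, f: False}
  {b: True, f: True, t: False}
  {b: True, f: False, t: False}
  {t: True, f: True, b: False}
  {t: True, f: False, b: False}
  {f: True, t: False, b: False}


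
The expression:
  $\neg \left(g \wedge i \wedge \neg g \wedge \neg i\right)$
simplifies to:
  $\text{True}$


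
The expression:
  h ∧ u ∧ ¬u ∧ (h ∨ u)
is never true.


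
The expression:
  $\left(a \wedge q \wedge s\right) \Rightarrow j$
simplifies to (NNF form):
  $j \vee \neg a \vee \neg q \vee \neg s$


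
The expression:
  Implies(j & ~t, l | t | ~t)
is always true.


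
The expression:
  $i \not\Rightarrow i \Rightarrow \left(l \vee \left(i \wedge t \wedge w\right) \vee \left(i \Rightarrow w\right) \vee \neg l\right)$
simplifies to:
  $\text{True}$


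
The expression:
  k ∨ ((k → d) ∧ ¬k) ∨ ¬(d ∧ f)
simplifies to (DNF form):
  True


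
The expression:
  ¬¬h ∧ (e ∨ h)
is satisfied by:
  {h: True}


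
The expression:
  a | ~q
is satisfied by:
  {a: True, q: False}
  {q: False, a: False}
  {q: True, a: True}


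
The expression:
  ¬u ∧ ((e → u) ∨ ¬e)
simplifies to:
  ¬e ∧ ¬u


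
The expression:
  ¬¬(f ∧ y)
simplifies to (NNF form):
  f ∧ y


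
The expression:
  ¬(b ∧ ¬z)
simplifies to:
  z ∨ ¬b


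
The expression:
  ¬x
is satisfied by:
  {x: False}


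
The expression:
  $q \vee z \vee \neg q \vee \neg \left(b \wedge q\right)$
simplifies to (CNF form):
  $\text{True}$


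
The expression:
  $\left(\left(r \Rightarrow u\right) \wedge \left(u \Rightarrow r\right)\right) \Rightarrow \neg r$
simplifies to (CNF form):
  $\neg r \vee \neg u$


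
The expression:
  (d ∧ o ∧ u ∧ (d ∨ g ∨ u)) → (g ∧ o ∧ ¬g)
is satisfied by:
  {u: False, o: False, d: False}
  {d: True, u: False, o: False}
  {o: True, u: False, d: False}
  {d: True, o: True, u: False}
  {u: True, d: False, o: False}
  {d: True, u: True, o: False}
  {o: True, u: True, d: False}


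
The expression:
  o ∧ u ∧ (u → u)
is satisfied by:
  {u: True, o: True}


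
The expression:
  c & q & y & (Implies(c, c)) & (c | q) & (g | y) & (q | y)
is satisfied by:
  {c: True, y: True, q: True}


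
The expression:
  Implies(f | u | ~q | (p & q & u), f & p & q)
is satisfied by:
  {p: True, q: True, u: False, f: False}
  {q: True, p: False, u: False, f: False}
  {f: True, p: True, q: True, u: False}
  {f: True, q: True, u: True, p: True}


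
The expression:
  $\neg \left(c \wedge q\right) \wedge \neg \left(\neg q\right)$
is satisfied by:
  {q: True, c: False}


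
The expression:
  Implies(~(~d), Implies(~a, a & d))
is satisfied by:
  {a: True, d: False}
  {d: False, a: False}
  {d: True, a: True}


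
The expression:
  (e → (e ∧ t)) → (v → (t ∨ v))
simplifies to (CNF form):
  True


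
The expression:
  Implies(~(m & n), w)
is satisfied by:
  {m: True, w: True, n: True}
  {m: True, w: True, n: False}
  {w: True, n: True, m: False}
  {w: True, n: False, m: False}
  {m: True, n: True, w: False}


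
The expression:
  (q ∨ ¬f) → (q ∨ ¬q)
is always true.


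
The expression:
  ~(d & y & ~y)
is always true.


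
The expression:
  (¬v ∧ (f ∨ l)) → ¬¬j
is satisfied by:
  {v: True, j: True, l: False, f: False}
  {f: True, v: True, j: True, l: False}
  {v: True, j: True, l: True, f: False}
  {f: True, v: True, j: True, l: True}
  {v: True, l: False, j: False, f: False}
  {v: True, f: True, l: False, j: False}
  {v: True, l: True, j: False, f: False}
  {v: True, f: True, l: True, j: False}
  {j: True, f: False, l: False, v: False}
  {f: True, j: True, l: False, v: False}
  {j: True, l: True, f: False, v: False}
  {f: True, j: True, l: True, v: False}
  {f: False, l: False, j: False, v: False}


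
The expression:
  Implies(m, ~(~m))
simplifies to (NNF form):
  True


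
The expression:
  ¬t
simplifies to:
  ¬t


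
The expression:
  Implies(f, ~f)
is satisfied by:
  {f: False}


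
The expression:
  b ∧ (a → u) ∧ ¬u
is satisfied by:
  {b: True, u: False, a: False}


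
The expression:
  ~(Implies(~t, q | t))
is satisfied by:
  {q: False, t: False}


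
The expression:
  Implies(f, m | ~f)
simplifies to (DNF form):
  m | ~f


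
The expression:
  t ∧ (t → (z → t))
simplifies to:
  t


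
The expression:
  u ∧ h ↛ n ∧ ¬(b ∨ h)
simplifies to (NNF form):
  False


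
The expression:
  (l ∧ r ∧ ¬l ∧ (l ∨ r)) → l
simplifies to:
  True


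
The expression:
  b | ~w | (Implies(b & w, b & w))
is always true.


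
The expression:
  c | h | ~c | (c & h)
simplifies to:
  True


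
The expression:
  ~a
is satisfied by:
  {a: False}


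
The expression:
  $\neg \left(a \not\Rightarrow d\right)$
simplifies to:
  $d \vee \neg a$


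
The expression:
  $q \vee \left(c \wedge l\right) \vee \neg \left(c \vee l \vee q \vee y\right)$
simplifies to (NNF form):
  $q \vee \left(c \wedge l\right) \vee \left(\neg c \wedge \neg l \wedge \neg y\right)$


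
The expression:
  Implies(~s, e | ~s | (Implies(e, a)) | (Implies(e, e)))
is always true.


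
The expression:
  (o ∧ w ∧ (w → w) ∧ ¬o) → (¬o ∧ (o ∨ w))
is always true.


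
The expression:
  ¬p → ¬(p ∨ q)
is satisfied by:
  {p: True, q: False}
  {q: False, p: False}
  {q: True, p: True}


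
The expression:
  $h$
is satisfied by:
  {h: True}


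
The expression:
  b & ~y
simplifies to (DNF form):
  b & ~y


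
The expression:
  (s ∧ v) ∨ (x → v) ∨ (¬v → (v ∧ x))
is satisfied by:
  {v: True, x: False}
  {x: False, v: False}
  {x: True, v: True}


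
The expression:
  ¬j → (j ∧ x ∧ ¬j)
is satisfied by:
  {j: True}


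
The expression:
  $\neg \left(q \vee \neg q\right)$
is never true.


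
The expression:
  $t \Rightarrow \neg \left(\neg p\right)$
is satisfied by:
  {p: True, t: False}
  {t: False, p: False}
  {t: True, p: True}


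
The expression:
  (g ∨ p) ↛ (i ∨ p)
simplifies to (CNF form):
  g ∧ ¬i ∧ ¬p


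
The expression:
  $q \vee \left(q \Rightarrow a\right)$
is always true.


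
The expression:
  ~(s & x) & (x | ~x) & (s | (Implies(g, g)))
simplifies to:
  ~s | ~x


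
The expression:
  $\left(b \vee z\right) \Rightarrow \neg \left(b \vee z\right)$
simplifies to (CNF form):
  $\neg b \wedge \neg z$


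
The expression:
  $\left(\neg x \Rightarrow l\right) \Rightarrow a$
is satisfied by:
  {a: True, x: False, l: False}
  {a: True, l: True, x: False}
  {a: True, x: True, l: False}
  {a: True, l: True, x: True}
  {l: False, x: False, a: False}


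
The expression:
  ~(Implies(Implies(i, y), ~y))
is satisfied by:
  {y: True}


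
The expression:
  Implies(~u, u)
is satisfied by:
  {u: True}


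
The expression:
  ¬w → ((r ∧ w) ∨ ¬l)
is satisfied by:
  {w: True, l: False}
  {l: False, w: False}
  {l: True, w: True}


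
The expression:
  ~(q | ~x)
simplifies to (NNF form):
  x & ~q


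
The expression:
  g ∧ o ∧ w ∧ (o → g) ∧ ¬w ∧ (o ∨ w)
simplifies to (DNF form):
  False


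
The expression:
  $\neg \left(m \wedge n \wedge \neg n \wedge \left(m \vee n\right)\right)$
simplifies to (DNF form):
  $\text{True}$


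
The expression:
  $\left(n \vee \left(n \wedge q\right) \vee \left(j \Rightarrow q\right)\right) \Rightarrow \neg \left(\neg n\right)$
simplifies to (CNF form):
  $\left(j \vee n\right) \wedge \left(n \vee \neg q\right)$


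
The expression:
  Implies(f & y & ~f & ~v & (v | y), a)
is always true.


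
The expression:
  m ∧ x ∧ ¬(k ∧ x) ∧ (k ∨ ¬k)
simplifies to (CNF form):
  m ∧ x ∧ ¬k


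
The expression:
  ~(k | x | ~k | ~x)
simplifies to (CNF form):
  False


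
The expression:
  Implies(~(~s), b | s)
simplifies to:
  True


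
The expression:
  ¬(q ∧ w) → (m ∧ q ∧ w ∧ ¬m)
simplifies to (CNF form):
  q ∧ w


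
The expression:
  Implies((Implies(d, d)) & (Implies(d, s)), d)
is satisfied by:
  {d: True}


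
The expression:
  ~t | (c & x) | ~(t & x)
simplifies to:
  c | ~t | ~x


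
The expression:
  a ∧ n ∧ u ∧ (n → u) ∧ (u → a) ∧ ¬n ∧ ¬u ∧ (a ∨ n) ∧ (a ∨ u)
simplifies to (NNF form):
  False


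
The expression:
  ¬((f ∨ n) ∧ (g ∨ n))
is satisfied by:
  {n: False, g: False, f: False}
  {f: True, n: False, g: False}
  {g: True, n: False, f: False}


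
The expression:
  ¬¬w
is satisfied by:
  {w: True}


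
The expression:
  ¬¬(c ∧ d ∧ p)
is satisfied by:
  {c: True, p: True, d: True}


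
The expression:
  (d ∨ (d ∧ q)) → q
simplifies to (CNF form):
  q ∨ ¬d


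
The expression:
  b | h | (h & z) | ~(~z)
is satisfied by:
  {b: True, z: True, h: True}
  {b: True, z: True, h: False}
  {b: True, h: True, z: False}
  {b: True, h: False, z: False}
  {z: True, h: True, b: False}
  {z: True, h: False, b: False}
  {h: True, z: False, b: False}


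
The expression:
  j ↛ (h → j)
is never true.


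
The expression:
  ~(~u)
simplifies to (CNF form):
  u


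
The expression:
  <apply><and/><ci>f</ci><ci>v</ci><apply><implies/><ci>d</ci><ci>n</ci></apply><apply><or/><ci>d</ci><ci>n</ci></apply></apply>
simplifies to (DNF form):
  <apply><and/><ci>f</ci><ci>n</ci><ci>v</ci></apply>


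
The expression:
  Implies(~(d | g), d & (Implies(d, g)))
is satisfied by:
  {d: True, g: True}
  {d: True, g: False}
  {g: True, d: False}


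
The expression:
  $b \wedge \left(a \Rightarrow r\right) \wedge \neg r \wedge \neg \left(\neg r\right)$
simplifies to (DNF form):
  $\text{False}$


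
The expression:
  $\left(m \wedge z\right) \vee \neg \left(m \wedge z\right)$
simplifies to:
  $\text{True}$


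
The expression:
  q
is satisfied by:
  {q: True}


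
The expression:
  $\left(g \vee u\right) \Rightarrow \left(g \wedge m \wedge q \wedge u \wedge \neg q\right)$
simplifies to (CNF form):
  $\neg g \wedge \neg u$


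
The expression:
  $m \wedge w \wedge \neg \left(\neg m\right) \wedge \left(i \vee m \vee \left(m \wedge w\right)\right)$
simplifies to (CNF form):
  $m \wedge w$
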